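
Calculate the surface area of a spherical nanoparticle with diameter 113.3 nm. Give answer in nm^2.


Radius r = 113.3/2 = 56.65 nm
Surface area SA = 4 * pi * r^2
SA = 4 * pi * (56.65)^2
SA = 40328.28 nm^2

40328.28


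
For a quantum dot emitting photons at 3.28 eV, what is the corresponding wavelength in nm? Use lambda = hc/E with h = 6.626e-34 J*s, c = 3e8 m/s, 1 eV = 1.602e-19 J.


Convert energy: E = 3.28 eV = 3.28 * 1.602e-19 = 5.25456e-19 J
lambda = h*c / E = 6.626e-34 * 3e8 / 5.25456e-19
lambda = 3.783e-07 m = 378.3 nm

378.3


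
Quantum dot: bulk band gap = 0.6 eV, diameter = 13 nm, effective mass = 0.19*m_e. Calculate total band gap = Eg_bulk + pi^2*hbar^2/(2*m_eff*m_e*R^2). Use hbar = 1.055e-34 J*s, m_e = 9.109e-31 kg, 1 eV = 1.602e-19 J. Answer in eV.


Radius R = 13/2 nm = 6.5e-09 m
Confinement energy dE = pi^2 * hbar^2 / (2 * m_eff * m_e * R^2)
dE = pi^2 * (1.055e-34)^2 / (2 * 0.19 * 9.109e-31 * (6.5e-09)^2) J, divided by 1.602e-19 J/eV
dE = 0.0469 eV
Total band gap = E_g(bulk) + dE = 0.6 + 0.0469 = 0.6469 eV

0.6469


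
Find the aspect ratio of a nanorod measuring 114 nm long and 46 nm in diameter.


Aspect ratio AR = length / diameter
AR = 114 / 46
AR = 2.48

2.48


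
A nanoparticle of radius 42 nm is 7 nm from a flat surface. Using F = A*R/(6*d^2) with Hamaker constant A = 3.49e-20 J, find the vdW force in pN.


Convert to SI: R = 42 nm = 4.2e-08 m, d = 7 nm = 7e-09 m
F = A * R / (6 * d^2)
F = 3.49e-20 * 4.2e-08 / (6 * (7e-09)^2)
F = 4.98571e-12 N = 4.986 pN

4.986


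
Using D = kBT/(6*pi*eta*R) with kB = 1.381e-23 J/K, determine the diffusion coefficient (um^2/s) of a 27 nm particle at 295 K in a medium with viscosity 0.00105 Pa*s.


Radius R = 27/2 = 13.5 nm = 1.35e-08 m
D = kB*T / (6*pi*eta*R)
D = 1.381e-23 * 295 / (6 * pi * 0.00105 * 1.35e-08)
D = 1.52472e-11 m^2/s = 15.247 um^2/s

15.247


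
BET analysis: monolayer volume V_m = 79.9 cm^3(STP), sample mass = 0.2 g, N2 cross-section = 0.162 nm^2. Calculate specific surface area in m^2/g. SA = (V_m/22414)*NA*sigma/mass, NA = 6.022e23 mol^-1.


Number of moles in monolayer = V_m / 22414 = 79.9 / 22414 = 0.00356474
Number of molecules = moles * NA = 0.00356474 * 6.022e23
SA = molecules * sigma / mass
SA = (79.9 / 22414) * 6.022e23 * 0.162e-18 / 0.2
SA = 1738.8 m^2/g

1738.8


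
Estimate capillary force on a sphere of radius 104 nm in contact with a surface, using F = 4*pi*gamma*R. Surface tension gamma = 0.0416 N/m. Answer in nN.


Convert radius: R = 104 nm = 1.04e-07 m
F = 4 * pi * gamma * R
F = 4 * pi * 0.0416 * 1.04e-07
F = 5.43671e-08 N = 54.3671 nN

54.3671


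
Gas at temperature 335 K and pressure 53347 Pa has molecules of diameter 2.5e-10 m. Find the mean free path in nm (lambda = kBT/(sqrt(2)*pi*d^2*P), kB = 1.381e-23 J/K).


Mean free path: lambda = kB*T / (sqrt(2) * pi * d^2 * P)
lambda = 1.381e-23 * 335 / (sqrt(2) * pi * (2.5e-10)^2 * 53347)
lambda = 3.12308e-07 m
lambda = 312.31 nm

312.31


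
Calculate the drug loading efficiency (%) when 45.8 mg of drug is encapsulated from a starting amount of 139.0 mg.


Drug loading efficiency = (drug loaded / drug initial) * 100
DLE = 45.8 / 139.0 * 100
DLE = 0.3295 * 100
DLE = 32.95%

32.95


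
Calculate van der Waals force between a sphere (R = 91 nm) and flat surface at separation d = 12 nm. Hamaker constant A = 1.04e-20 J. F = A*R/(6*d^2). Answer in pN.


Convert to SI: R = 91 nm = 9.1e-08 m, d = 12 nm = 1.2e-08 m
F = A * R / (6 * d^2)
F = 1.04e-20 * 9.1e-08 / (6 * (1.2e-08)^2)
F = 1.09537e-12 N = 1.095 pN

1.095


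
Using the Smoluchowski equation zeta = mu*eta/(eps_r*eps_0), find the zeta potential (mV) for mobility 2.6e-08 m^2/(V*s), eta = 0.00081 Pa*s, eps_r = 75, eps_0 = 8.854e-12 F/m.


Smoluchowski equation: zeta = mu * eta / (eps_r * eps_0)
zeta = 2.6e-08 * 0.00081 / (75 * 8.854e-12)
zeta = 0.031714 V = 31.71 mV

31.71


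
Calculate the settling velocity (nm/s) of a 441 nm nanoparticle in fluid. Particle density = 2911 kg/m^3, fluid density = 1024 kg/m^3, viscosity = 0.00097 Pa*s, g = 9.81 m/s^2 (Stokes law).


Radius R = 441/2 nm = 2.205e-07 m
Density difference = 2911 - 1024 = 1887 kg/m^3
v = 2 * R^2 * (rho_p - rho_f) * g / (9 * eta)
v = 2 * (2.205e-07)^2 * 1887 * 9.81 / (9 * 0.00097)
v = 2.06193e-07 m/s = 206.193 nm/s

206.193


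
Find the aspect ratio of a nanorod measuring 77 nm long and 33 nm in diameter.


Aspect ratio AR = length / diameter
AR = 77 / 33
AR = 2.33

2.33


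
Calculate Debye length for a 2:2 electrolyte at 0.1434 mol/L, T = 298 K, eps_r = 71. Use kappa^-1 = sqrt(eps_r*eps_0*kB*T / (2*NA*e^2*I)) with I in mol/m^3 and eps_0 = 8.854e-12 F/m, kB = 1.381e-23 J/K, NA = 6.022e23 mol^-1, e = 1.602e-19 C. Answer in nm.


Ionic strength I = 0.1434 * 2^2 * 1000 = 573.6 mol/m^3
kappa^-1 = sqrt(71 * 8.854e-12 * 1.381e-23 * 298 / (2 * 6.022e23 * (1.602e-19)^2 * 573.6))
kappa^-1 = 0.382 nm

0.382


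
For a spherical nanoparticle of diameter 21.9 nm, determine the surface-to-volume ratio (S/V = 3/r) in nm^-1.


Radius r = 21.9/2 = 10.95 nm
S/V = 3 / r = 3 / 10.95
S/V = 0.274 nm^-1

0.274


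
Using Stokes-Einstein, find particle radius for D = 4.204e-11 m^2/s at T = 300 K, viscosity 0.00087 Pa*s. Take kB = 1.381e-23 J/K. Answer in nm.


Stokes-Einstein: R = kB*T / (6*pi*eta*D)
R = 1.381e-23 * 300 / (6 * pi * 0.00087 * 4.204e-11)
R = 6.00941e-09 m = 6.01 nm

6.01


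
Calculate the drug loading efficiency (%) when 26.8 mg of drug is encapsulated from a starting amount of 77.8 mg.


Drug loading efficiency = (drug loaded / drug initial) * 100
DLE = 26.8 / 77.8 * 100
DLE = 0.3445 * 100
DLE = 34.45%

34.45


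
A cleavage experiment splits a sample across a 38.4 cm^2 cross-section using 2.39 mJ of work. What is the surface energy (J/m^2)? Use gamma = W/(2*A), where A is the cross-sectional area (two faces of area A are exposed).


Convert: A = 38.4 cm^2 = 0.00384 m^2, W = 2.39 mJ = 0.00239 J
Cleaving exposes two faces of area A, so total new surface = 2*A and gamma = W / (2*A)
gamma = 0.00239 / (2 * 0.00384)
gamma = 0.311 J/m^2

0.311


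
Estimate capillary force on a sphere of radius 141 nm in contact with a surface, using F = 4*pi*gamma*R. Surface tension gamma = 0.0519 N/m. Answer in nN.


Convert radius: R = 141 nm = 1.41e-07 m
F = 4 * pi * gamma * R
F = 4 * pi * 0.0519 * 1.41e-07
F = 9.19594e-08 N = 91.9594 nN

91.9594


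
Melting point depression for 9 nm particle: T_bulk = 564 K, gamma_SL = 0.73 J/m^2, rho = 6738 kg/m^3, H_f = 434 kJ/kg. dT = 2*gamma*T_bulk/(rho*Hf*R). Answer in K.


Radius R = 9/2 = 4.5 nm = 4.5e-09 m
Convert H_f = 434 kJ/kg = 434000 J/kg
dT = 2 * gamma_SL * T_bulk / (rho * H_f * R)
dT = 2 * 0.73 * 564 / (6738 * 434000 * 4.5e-09)
dT = 62.6 K

62.6


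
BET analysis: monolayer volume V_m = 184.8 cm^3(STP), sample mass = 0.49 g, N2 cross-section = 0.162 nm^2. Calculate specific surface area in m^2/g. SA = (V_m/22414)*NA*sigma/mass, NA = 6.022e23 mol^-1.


Number of moles in monolayer = V_m / 22414 = 184.8 / 22414 = 0.00824485
Number of molecules = moles * NA = 0.00824485 * 6.022e23
SA = molecules * sigma / mass
SA = (184.8 / 22414) * 6.022e23 * 0.162e-18 / 0.49
SA = 1641.5 m^2/g

1641.5


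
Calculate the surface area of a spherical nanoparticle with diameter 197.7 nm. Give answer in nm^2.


Radius r = 197.7/2 = 98.85 nm
Surface area SA = 4 * pi * r^2
SA = 4 * pi * (98.85)^2
SA = 122790.06 nm^2

122790.06


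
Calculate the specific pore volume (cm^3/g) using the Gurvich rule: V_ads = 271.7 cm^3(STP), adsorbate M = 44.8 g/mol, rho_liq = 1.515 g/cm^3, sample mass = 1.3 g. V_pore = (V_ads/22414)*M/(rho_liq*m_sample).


Moles adsorbed n = V_ads / 22414 = 271.7 / 22414 = 1.212189e-02 mol
Liquid volume V_liq = n * M / rho_liq = 1.212189e-02 * 44.8 / 1.515 = 0.35846 cm^3
Specific pore volume V_pore = V_liq / m_sample = 0.35846 / 1.3
V_pore = 0.2757 cm^3/g

0.2757


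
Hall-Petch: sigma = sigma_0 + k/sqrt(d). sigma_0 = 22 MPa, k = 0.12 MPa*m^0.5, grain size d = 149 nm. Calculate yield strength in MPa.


d = 149 nm = 1.49e-07 m
sqrt(d) = 0.0003860052
Hall-Petch contribution = k / sqrt(d) = 0.12 / 0.0003860052 = 310.9 MPa
sigma = sigma_0 + k/sqrt(d) = 22 + 310.9 = 332.9 MPa

332.9


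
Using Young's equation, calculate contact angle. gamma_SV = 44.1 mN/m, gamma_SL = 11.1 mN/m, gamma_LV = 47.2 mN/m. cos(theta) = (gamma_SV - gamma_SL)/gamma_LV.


cos(theta) = (gamma_SV - gamma_SL) / gamma_LV
cos(theta) = (44.1 - 11.1) / 47.2
cos(theta) = 0.699153
theta = arccos(0.699153) = 45.64 degrees

45.64


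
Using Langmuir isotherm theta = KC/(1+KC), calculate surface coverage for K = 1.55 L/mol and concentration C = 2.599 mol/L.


Langmuir isotherm: theta = K*C / (1 + K*C)
K*C = 1.55 * 2.599 = 4.02845
theta = 4.02845 / (1 + 4.02845) = 4.02845 / 5.02845
theta = 0.8011

0.8011


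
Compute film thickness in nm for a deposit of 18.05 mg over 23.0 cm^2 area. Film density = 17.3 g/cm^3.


Convert: m = 18.05 mg = 1.8050e-05 kg, A = 23.0 cm^2 = 2.3000e-03 m^2, rho = 17.3 g/cm^3 = 17300 kg/m^3
t = m / (A * rho)
t = 1.8050e-05 / (2.3000e-03 * 17300)
t = 4.5363e-07 m = 453.6 nm

453.6


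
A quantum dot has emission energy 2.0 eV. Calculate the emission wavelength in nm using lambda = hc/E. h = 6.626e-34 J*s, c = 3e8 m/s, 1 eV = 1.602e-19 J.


Convert energy: E = 2.0 eV = 2.0 * 1.602e-19 = 3.204e-19 J
lambda = h*c / E = 6.626e-34 * 3e8 / 3.204e-19
lambda = 6.20412e-07 m = 620.4 nm

620.4


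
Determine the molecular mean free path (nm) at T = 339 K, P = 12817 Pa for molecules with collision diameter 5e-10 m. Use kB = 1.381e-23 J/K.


Mean free path: lambda = kB*T / (sqrt(2) * pi * d^2 * P)
lambda = 1.381e-23 * 339 / (sqrt(2) * pi * (5e-10)^2 * 12817)
lambda = 3.28853e-07 m
lambda = 328.85 nm

328.85


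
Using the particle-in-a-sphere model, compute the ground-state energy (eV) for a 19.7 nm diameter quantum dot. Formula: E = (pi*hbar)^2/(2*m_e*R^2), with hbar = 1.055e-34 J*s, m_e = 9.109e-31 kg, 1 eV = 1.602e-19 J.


Radius R = 19.7/2 = 9.85 nm = 9.85e-09 m
E = (pi * 1.055e-34)^2 / (2 * 9.109e-31 * (9.85e-09)^2)
E(J) = 6.21486e-22
E = E(J) / 1.602e-19 = 0.0039 eV

0.0039


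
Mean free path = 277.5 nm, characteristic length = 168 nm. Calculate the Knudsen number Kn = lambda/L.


Knudsen number Kn = lambda / L
Kn = 277.5 / 168
Kn = 1.6518

1.6518


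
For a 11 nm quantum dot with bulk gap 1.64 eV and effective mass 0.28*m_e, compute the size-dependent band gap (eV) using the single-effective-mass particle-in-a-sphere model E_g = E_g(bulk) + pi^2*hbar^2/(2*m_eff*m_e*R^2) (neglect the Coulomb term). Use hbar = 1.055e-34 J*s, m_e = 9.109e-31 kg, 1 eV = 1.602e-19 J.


Radius R = 11/2 nm = 5.5e-09 m
Confinement energy dE = pi^2 * hbar^2 / (2 * m_eff * m_e * R^2)
dE = pi^2 * (1.055e-34)^2 / (2 * 0.28 * 9.109e-31 * (5.5e-09)^2) J, divided by 1.602e-19 J/eV
dE = 0.0444 eV
Total band gap = E_g(bulk) + dE = 1.64 + 0.0444 = 1.6844 eV

1.6844


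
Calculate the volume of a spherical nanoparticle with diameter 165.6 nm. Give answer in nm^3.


Radius r = 165.6/2 = 82.8 nm
Volume V = (4/3) * pi * r^3
V = (4/3) * pi * (82.8)^3
V = 2377823.53 nm^3

2377823.53


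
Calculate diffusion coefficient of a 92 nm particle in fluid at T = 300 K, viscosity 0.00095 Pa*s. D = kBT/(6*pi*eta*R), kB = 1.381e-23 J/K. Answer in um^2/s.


Radius R = 92/2 = 46 nm = 4.6e-08 m
D = kB*T / (6*pi*eta*R)
D = 1.381e-23 * 300 / (6 * pi * 0.00095 * 4.6e-08)
D = 5.02959e-12 m^2/s = 5.03 um^2/s

5.03


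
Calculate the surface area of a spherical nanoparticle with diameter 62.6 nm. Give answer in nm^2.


Radius r = 62.6/2 = 31.3 nm
Surface area SA = 4 * pi * r^2
SA = 4 * pi * (31.3)^2
SA = 12311.15 nm^2

12311.15


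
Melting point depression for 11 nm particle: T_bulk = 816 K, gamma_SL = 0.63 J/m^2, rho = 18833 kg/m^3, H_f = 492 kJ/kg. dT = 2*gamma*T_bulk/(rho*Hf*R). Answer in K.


Radius R = 11/2 = 5.5 nm = 5.5e-09 m
Convert H_f = 492 kJ/kg = 492000 J/kg
dT = 2 * gamma_SL * T_bulk / (rho * H_f * R)
dT = 2 * 0.63 * 816 / (18833 * 492000 * 5.5e-09)
dT = 20.2 K

20.2


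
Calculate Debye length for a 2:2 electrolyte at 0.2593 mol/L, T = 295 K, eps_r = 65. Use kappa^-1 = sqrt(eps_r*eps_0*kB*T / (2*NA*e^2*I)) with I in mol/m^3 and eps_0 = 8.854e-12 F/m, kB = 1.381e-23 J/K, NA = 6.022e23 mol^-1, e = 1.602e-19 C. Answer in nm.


Ionic strength I = 0.2593 * 2^2 * 1000 = 1037.2 mol/m^3
kappa^-1 = sqrt(65 * 8.854e-12 * 1.381e-23 * 295 / (2 * 6.022e23 * (1.602e-19)^2 * 1037.2))
kappa^-1 = 0.27 nm

0.27


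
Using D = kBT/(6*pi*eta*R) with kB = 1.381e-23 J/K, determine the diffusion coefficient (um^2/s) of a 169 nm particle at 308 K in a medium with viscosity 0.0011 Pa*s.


Radius R = 169/2 = 84.5 nm = 8.45e-08 m
D = kB*T / (6*pi*eta*R)
D = 1.381e-23 * 308 / (6 * pi * 0.0011 * 8.45e-08)
D = 2.42769e-12 m^2/s = 2.428 um^2/s

2.428


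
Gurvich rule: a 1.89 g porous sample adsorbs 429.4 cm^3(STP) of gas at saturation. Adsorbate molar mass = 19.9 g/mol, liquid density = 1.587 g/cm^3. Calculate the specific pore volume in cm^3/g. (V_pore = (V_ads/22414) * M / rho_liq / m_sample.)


Moles adsorbed n = V_ads / 22414 = 429.4 / 22414 = 1.915767e-02 mol
Liquid volume V_liq = n * M / rho_liq = 1.915767e-02 * 19.9 / 1.587 = 0.24023 cm^3
Specific pore volume V_pore = V_liq / m_sample = 0.24023 / 1.89
V_pore = 0.1271 cm^3/g

0.1271


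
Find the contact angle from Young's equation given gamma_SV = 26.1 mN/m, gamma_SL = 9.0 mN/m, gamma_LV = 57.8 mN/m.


cos(theta) = (gamma_SV - gamma_SL) / gamma_LV
cos(theta) = (26.1 - 9.0) / 57.8
cos(theta) = 0.295848
theta = arccos(0.295848) = 72.79 degrees

72.79


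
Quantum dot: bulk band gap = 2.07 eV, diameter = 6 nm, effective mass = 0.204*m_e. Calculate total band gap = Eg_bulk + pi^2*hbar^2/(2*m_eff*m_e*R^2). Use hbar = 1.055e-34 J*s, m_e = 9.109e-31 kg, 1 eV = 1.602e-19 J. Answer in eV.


Radius R = 6/2 nm = 3e-09 m
Confinement energy dE = pi^2 * hbar^2 / (2 * m_eff * m_e * R^2)
dE = pi^2 * (1.055e-34)^2 / (2 * 0.204 * 9.109e-31 * (3e-09)^2) J, divided by 1.602e-19 J/eV
dE = 0.205 eV
Total band gap = E_g(bulk) + dE = 2.07 + 0.205 = 2.275 eV

2.275


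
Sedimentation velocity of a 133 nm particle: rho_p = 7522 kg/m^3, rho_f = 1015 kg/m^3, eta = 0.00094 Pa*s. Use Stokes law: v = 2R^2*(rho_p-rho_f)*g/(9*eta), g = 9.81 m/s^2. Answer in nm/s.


Radius R = 133/2 nm = 6.65e-08 m
Density difference = 7522 - 1015 = 6507 kg/m^3
v = 2 * R^2 * (rho_p - rho_f) * g / (9 * eta)
v = 2 * (6.65e-08)^2 * 6507 * 9.81 / (9 * 0.00094)
v = 6.67349e-08 m/s = 66.7349 nm/s

66.7349


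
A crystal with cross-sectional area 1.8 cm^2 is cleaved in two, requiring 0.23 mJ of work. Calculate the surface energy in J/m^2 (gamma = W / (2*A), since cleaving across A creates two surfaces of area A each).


Convert: A = 1.8 cm^2 = 0.00018 m^2, W = 0.23 mJ = 0.00023 J
Cleaving exposes two faces of area A, so total new surface = 2*A and gamma = W / (2*A)
gamma = 0.00023 / (2 * 0.00018)
gamma = 0.639 J/m^2

0.639


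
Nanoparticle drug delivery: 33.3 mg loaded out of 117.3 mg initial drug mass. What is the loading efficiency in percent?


Drug loading efficiency = (drug loaded / drug initial) * 100
DLE = 33.3 / 117.3 * 100
DLE = 0.2839 * 100
DLE = 28.39%

28.39


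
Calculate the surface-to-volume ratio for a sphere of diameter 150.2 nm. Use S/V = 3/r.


Radius r = 150.2/2 = 75.1 nm
S/V = 3 / r = 3 / 75.1
S/V = 0.0399 nm^-1

0.0399


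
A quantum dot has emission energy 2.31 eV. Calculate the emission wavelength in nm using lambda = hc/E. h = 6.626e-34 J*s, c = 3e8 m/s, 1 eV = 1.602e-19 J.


Convert energy: E = 2.31 eV = 2.31 * 1.602e-19 = 3.70062e-19 J
lambda = h*c / E = 6.626e-34 * 3e8 / 3.70062e-19
lambda = 5.37153e-07 m = 537.2 nm

537.2


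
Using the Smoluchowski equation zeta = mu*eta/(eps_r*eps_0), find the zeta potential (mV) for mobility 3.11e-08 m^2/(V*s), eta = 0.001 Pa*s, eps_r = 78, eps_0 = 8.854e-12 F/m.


Smoluchowski equation: zeta = mu * eta / (eps_r * eps_0)
zeta = 3.11e-08 * 0.001 / (78 * 8.854e-12)
zeta = 0.045033 V = 45.03 mV

45.03


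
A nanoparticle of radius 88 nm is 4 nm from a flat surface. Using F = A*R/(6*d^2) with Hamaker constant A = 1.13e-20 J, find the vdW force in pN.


Convert to SI: R = 88 nm = 8.8e-08 m, d = 4 nm = 4e-09 m
F = A * R / (6 * d^2)
F = 1.13e-20 * 8.8e-08 / (6 * (4e-09)^2)
F = 1.03583e-11 N = 10.358 pN

10.358


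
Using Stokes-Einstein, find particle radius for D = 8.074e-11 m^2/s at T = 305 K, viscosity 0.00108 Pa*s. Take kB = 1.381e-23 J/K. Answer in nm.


Stokes-Einstein: R = kB*T / (6*pi*eta*D)
R = 1.381e-23 * 305 / (6 * pi * 0.00108 * 8.074e-11)
R = 2.56259e-09 m = 2.56 nm

2.56


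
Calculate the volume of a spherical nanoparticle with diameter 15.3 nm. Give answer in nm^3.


Radius r = 15.3/2 = 7.65 nm
Volume V = (4/3) * pi * r^3
V = (4/3) * pi * (7.65)^3
V = 1875.31 nm^3

1875.31


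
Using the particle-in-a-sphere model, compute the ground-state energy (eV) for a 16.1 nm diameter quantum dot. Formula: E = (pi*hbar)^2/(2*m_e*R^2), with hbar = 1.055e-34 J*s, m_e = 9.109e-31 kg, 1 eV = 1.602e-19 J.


Radius R = 16.1/2 = 8.05 nm = 8.05e-09 m
E = (pi * 1.055e-34)^2 / (2 * 9.109e-31 * (8.05e-09)^2)
E(J) = 9.30491e-22
E = E(J) / 1.602e-19 = 0.0058 eV

0.0058


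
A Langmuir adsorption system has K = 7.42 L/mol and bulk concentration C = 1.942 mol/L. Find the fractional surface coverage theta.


Langmuir isotherm: theta = K*C / (1 + K*C)
K*C = 7.42 * 1.942 = 14.40964
theta = 14.40964 / (1 + 14.40964) = 14.40964 / 15.40964
theta = 0.9351

0.9351


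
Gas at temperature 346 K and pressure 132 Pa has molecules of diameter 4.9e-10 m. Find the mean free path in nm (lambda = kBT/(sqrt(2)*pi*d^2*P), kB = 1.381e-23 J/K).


Mean free path: lambda = kB*T / (sqrt(2) * pi * d^2 * P)
lambda = 1.381e-23 * 346 / (sqrt(2) * pi * (4.9e-10)^2 * 132)
lambda = 3.39343e-05 m
lambda = 33934.29 nm

33934.29


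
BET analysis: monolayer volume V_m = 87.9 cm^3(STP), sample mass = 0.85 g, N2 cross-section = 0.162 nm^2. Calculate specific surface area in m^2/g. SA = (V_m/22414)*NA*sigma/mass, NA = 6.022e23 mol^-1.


Number of moles in monolayer = V_m / 22414 = 87.9 / 22414 = 0.00392166
Number of molecules = moles * NA = 0.00392166 * 6.022e23
SA = molecules * sigma / mass
SA = (87.9 / 22414) * 6.022e23 * 0.162e-18 / 0.85
SA = 450.1 m^2/g

450.1


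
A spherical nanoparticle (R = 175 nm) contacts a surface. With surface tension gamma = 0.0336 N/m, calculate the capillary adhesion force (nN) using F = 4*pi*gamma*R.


Convert radius: R = 175 nm = 1.75e-07 m
F = 4 * pi * gamma * R
F = 4 * pi * 0.0336 * 1.75e-07
F = 7.38903e-08 N = 73.8903 nN

73.8903


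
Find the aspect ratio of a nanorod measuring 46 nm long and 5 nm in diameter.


Aspect ratio AR = length / diameter
AR = 46 / 5
AR = 9.2

9.2


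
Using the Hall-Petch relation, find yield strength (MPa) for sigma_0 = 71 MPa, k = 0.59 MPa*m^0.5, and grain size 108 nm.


d = 108 nm = 1.08e-07 m
sqrt(d) = 0.0003286335
Hall-Petch contribution = k / sqrt(d) = 0.59 / 0.0003286335 = 1795.3 MPa
sigma = sigma_0 + k/sqrt(d) = 71 + 1795.3 = 1866.3 MPa

1866.3


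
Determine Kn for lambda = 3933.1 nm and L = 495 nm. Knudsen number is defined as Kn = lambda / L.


Knudsen number Kn = lambda / L
Kn = 3933.1 / 495
Kn = 7.9457

7.9457


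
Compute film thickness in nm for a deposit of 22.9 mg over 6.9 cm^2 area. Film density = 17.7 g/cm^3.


Convert: m = 22.9 mg = 2.2900e-05 kg, A = 6.9 cm^2 = 6.9000e-04 m^2, rho = 17.7 g/cm^3 = 17700 kg/m^3
t = m / (A * rho)
t = 2.2900e-05 / (6.9000e-04 * 17700)
t = 1.8751e-06 m = 1875.1 nm

1875.1


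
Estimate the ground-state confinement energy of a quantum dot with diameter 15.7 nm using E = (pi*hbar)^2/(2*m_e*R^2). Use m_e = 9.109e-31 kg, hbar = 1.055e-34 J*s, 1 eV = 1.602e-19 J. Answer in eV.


Radius R = 15.7/2 = 7.85 nm = 7.85e-09 m
E = (pi * 1.055e-34)^2 / (2 * 9.109e-31 * (7.85e-09)^2)
E(J) = 9.78509e-22
E = E(J) / 1.602e-19 = 0.0061 eV

0.0061


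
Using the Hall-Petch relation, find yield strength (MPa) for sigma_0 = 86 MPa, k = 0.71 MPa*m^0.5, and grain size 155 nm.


d = 155 nm = 1.55e-07 m
sqrt(d) = 0.0003937004
Hall-Petch contribution = k / sqrt(d) = 0.71 / 0.0003937004 = 1803.4 MPa
sigma = sigma_0 + k/sqrt(d) = 86 + 1803.4 = 1889.4 MPa

1889.4


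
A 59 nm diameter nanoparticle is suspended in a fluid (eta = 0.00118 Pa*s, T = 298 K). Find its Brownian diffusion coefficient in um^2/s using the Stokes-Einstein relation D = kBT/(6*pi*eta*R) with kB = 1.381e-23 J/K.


Radius R = 59/2 = 29.5 nm = 2.95e-08 m
D = kB*T / (6*pi*eta*R)
D = 1.381e-23 * 298 / (6 * pi * 0.00118 * 2.95e-08)
D = 6.27198e-12 m^2/s = 6.272 um^2/s

6.272


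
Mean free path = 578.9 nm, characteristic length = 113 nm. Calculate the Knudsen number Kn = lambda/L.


Knudsen number Kn = lambda / L
Kn = 578.9 / 113
Kn = 5.123

5.123


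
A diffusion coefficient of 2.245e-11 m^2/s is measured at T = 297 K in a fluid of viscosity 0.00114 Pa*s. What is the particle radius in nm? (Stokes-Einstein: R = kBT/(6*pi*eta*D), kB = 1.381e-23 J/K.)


Stokes-Einstein: R = kB*T / (6*pi*eta*D)
R = 1.381e-23 * 297 / (6 * pi * 0.00114 * 2.245e-11)
R = 8.50213e-09 m = 8.5 nm

8.5


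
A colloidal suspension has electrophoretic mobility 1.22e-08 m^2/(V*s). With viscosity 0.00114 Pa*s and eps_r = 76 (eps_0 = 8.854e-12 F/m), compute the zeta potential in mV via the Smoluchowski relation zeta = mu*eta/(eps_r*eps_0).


Smoluchowski equation: zeta = mu * eta / (eps_r * eps_0)
zeta = 1.22e-08 * 0.00114 / (76 * 8.854e-12)
zeta = 0.020669 V = 20.67 mV

20.67


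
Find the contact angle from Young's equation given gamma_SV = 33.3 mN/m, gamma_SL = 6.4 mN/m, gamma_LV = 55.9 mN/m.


cos(theta) = (gamma_SV - gamma_SL) / gamma_LV
cos(theta) = (33.3 - 6.4) / 55.9
cos(theta) = 0.481216
theta = arccos(0.481216) = 61.24 degrees

61.24


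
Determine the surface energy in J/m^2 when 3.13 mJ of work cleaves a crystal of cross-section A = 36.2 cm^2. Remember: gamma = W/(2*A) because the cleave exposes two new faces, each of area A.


Convert: A = 36.2 cm^2 = 0.00362 m^2, W = 3.13 mJ = 0.00313 J
Cleaving exposes two faces of area A, so total new surface = 2*A and gamma = W / (2*A)
gamma = 0.00313 / (2 * 0.00362)
gamma = 0.432 J/m^2

0.432


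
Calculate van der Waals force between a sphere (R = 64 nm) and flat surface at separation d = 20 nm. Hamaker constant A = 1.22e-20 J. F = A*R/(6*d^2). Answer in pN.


Convert to SI: R = 64 nm = 6.4e-08 m, d = 20 nm = 2e-08 m
F = A * R / (6 * d^2)
F = 1.22e-20 * 6.4e-08 / (6 * (2e-08)^2)
F = 3.25333e-13 N = 0.325 pN

0.325


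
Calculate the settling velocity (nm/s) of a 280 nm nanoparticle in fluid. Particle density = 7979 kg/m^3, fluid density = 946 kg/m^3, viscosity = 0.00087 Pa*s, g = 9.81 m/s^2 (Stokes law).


Radius R = 280/2 nm = 1.4e-07 m
Density difference = 7979 - 946 = 7033 kg/m^3
v = 2 * R^2 * (rho_p - rho_f) * g / (9 * eta)
v = 2 * (1.4e-07)^2 * 7033 * 9.81 / (9 * 0.00087)
v = 3.45409e-07 m/s = 345.4092 nm/s

345.4092


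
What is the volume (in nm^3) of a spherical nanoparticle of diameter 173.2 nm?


Radius r = 173.2/2 = 86.6 nm
Volume V = (4/3) * pi * r^3
V = (4/3) * pi * (86.6)^3
V = 2720459.63 nm^3

2720459.63


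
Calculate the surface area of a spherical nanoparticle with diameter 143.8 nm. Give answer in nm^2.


Radius r = 143.8/2 = 71.9 nm
Surface area SA = 4 * pi * r^2
SA = 4 * pi * (71.9)^2
SA = 64963.24 nm^2

64963.24


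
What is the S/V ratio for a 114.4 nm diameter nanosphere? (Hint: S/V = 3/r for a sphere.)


Radius r = 114.4/2 = 57.2 nm
S/V = 3 / r = 3 / 57.2
S/V = 0.0524 nm^-1

0.0524


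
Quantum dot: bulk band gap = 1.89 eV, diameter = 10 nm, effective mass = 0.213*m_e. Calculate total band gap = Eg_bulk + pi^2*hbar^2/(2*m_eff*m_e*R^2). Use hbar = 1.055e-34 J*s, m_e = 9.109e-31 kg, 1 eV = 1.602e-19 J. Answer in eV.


Radius R = 10/2 nm = 5e-09 m
Confinement energy dE = pi^2 * hbar^2 / (2 * m_eff * m_e * R^2)
dE = pi^2 * (1.055e-34)^2 / (2 * 0.213 * 9.109e-31 * (5e-09)^2) J, divided by 1.602e-19 J/eV
dE = 0.0707 eV
Total band gap = E_g(bulk) + dE = 1.89 + 0.0707 = 1.9607 eV

1.9607


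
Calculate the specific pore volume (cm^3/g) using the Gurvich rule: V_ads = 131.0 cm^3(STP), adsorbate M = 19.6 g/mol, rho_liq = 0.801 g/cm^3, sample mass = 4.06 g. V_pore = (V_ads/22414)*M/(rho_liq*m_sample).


Moles adsorbed n = V_ads / 22414 = 131.0 / 22414 = 5.844561e-03 mol
Liquid volume V_liq = n * M / rho_liq = 5.844561e-03 * 19.6 / 0.801 = 0.14301 cm^3
Specific pore volume V_pore = V_liq / m_sample = 0.14301 / 4.06
V_pore = 0.0352 cm^3/g

0.0352


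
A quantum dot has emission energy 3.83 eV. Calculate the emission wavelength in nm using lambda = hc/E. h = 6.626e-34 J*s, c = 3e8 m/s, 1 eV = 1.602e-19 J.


Convert energy: E = 3.83 eV = 3.83 * 1.602e-19 = 6.13566e-19 J
lambda = h*c / E = 6.626e-34 * 3e8 / 6.13566e-19
lambda = 3.23975e-07 m = 324.0 nm

324.0


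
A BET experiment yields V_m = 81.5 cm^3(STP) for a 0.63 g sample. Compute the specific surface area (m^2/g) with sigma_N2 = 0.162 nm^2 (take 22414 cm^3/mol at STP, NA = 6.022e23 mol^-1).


Number of moles in monolayer = V_m / 22414 = 81.5 / 22414 = 0.00363612
Number of molecules = moles * NA = 0.00363612 * 6.022e23
SA = molecules * sigma / mass
SA = (81.5 / 22414) * 6.022e23 * 0.162e-18 / 0.63
SA = 563.1 m^2/g

563.1


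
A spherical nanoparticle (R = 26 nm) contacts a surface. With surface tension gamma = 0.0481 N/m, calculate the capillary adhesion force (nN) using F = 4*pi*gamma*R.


Convert radius: R = 26 nm = 2.6e-08 m
F = 4 * pi * gamma * R
F = 4 * pi * 0.0481 * 2.6e-08
F = 1.57155e-08 N = 15.7155 nN

15.7155


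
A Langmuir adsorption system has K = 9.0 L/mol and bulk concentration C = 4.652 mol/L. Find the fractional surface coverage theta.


Langmuir isotherm: theta = K*C / (1 + K*C)
K*C = 9.0 * 4.652 = 41.868
theta = 41.868 / (1 + 41.868) = 41.868 / 42.868
theta = 0.9767

0.9767


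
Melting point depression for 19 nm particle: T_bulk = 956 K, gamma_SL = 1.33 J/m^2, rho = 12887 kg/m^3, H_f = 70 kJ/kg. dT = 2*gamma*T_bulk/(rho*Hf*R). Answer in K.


Radius R = 19/2 = 9.5 nm = 9.5e-09 m
Convert H_f = 70 kJ/kg = 70000 J/kg
dT = 2 * gamma_SL * T_bulk / (rho * H_f * R)
dT = 2 * 1.33 * 956 / (12887 * 70000 * 9.5e-09)
dT = 296.7 K

296.7


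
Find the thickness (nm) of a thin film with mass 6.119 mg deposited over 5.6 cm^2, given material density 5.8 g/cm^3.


Convert: m = 6.119 mg = 6.1190e-06 kg, A = 5.6 cm^2 = 5.6000e-04 m^2, rho = 5.8 g/cm^3 = 5800 kg/m^3
t = m / (A * rho)
t = 6.1190e-06 / (5.6000e-04 * 5800)
t = 1.8839e-06 m = 1883.9 nm

1883.9


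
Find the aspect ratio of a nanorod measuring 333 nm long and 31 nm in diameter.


Aspect ratio AR = length / diameter
AR = 333 / 31
AR = 10.74

10.74


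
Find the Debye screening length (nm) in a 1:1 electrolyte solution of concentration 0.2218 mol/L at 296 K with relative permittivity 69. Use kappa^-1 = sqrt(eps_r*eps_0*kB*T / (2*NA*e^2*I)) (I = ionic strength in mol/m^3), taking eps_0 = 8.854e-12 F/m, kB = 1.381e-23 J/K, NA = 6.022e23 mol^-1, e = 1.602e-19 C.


Ionic strength I = 0.2218 * 1^2 * 1000 = 221.8 mol/m^3
kappa^-1 = sqrt(69 * 8.854e-12 * 1.381e-23 * 296 / (2 * 6.022e23 * (1.602e-19)^2 * 221.8))
kappa^-1 = 0.604 nm

0.604


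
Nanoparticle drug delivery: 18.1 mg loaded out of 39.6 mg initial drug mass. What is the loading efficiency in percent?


Drug loading efficiency = (drug loaded / drug initial) * 100
DLE = 18.1 / 39.6 * 100
DLE = 0.4571 * 100
DLE = 45.71%

45.71


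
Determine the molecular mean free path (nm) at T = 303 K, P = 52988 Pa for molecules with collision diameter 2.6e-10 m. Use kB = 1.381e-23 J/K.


Mean free path: lambda = kB*T / (sqrt(2) * pi * d^2 * P)
lambda = 1.381e-23 * 303 / (sqrt(2) * pi * (2.6e-10)^2 * 52988)
lambda = 2.62934e-07 m
lambda = 262.93 nm

262.93


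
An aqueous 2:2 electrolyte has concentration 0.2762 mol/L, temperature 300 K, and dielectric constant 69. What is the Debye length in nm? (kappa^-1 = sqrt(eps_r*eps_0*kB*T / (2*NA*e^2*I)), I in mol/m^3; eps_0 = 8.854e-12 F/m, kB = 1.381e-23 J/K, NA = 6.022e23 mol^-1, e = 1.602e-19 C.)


Ionic strength I = 0.2762 * 2^2 * 1000 = 1104.8 mol/m^3
kappa^-1 = sqrt(69 * 8.854e-12 * 1.381e-23 * 300 / (2 * 6.022e23 * (1.602e-19)^2 * 1104.8))
kappa^-1 = 0.272 nm

0.272


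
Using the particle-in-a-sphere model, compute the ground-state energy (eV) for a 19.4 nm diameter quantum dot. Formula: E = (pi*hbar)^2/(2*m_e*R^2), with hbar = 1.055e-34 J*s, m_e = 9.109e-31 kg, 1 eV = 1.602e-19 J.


Radius R = 19.4/2 = 9.7 nm = 9.7e-09 m
E = (pi * 1.055e-34)^2 / (2 * 9.109e-31 * (9.7e-09)^2)
E(J) = 6.40856e-22
E = E(J) / 1.602e-19 = 0.004 eV

0.004


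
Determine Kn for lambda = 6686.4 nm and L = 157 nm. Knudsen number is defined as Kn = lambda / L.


Knudsen number Kn = lambda / L
Kn = 6686.4 / 157
Kn = 42.5885

42.5885


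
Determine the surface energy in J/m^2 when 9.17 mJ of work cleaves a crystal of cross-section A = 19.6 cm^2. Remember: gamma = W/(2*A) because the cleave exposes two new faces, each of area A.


Convert: A = 19.6 cm^2 = 0.00196 m^2, W = 9.17 mJ = 0.00917 J
Cleaving exposes two faces of area A, so total new surface = 2*A and gamma = W / (2*A)
gamma = 0.00917 / (2 * 0.00196)
gamma = 2.339 J/m^2

2.339


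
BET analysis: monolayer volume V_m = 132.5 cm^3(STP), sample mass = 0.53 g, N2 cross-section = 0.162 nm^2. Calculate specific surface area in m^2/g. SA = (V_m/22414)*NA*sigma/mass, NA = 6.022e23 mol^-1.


Number of moles in monolayer = V_m / 22414 = 132.5 / 22414 = 0.00591148
Number of molecules = moles * NA = 0.00591148 * 6.022e23
SA = molecules * sigma / mass
SA = (132.5 / 22414) * 6.022e23 * 0.162e-18 / 0.53
SA = 1088.1 m^2/g

1088.1


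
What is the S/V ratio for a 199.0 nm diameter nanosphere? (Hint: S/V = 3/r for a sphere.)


Radius r = 199.0/2 = 99.5 nm
S/V = 3 / r = 3 / 99.5
S/V = 0.0302 nm^-1

0.0302


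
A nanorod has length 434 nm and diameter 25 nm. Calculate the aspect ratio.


Aspect ratio AR = length / diameter
AR = 434 / 25
AR = 17.36

17.36


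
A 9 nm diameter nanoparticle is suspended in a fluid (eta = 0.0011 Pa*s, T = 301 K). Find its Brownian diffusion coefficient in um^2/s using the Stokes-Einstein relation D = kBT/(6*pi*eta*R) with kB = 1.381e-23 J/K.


Radius R = 9/2 = 4.5 nm = 4.5e-09 m
D = kB*T / (6*pi*eta*R)
D = 1.381e-23 * 301 / (6 * pi * 0.0011 * 4.5e-09)
D = 4.45506e-11 m^2/s = 44.551 um^2/s

44.551


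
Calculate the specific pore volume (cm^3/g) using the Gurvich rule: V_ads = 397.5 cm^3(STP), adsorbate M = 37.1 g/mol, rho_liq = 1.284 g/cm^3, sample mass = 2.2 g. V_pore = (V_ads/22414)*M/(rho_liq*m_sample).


Moles adsorbed n = V_ads / 22414 = 397.5 / 22414 = 1.773445e-02 mol
Liquid volume V_liq = n * M / rho_liq = 1.773445e-02 * 37.1 / 1.284 = 0.51242 cm^3
Specific pore volume V_pore = V_liq / m_sample = 0.51242 / 2.2
V_pore = 0.2329 cm^3/g

0.2329


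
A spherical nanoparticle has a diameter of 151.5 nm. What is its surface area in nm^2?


Radius r = 151.5/2 = 75.75 nm
Surface area SA = 4 * pi * r^2
SA = 4 * pi * (75.75)^2
SA = 72106.62 nm^2

72106.62


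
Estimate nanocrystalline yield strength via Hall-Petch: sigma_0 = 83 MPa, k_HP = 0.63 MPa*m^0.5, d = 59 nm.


d = 59 nm = 5.9e-08 m
sqrt(d) = 0.0002428992
Hall-Petch contribution = k / sqrt(d) = 0.63 / 0.0002428992 = 2593.7 MPa
sigma = sigma_0 + k/sqrt(d) = 83 + 2593.7 = 2676.7 MPa

2676.7


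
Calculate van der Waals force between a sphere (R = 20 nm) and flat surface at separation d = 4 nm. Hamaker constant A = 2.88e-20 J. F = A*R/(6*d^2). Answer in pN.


Convert to SI: R = 20 nm = 2e-08 m, d = 4 nm = 4e-09 m
F = A * R / (6 * d^2)
F = 2.88e-20 * 2e-08 / (6 * (4e-09)^2)
F = 6e-12 N = 6.0 pN

6.0


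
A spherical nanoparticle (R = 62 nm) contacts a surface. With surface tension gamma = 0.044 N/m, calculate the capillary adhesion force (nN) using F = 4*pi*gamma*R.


Convert radius: R = 62 nm = 6.2e-08 m
F = 4 * pi * gamma * R
F = 4 * pi * 0.044 * 6.2e-08
F = 3.42811e-08 N = 34.2811 nN

34.2811


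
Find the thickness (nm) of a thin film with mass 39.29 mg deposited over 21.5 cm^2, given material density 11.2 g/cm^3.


Convert: m = 39.29 mg = 3.9290e-05 kg, A = 21.5 cm^2 = 2.1500e-03 m^2, rho = 11.2 g/cm^3 = 11200 kg/m^3
t = m / (A * rho)
t = 3.9290e-05 / (2.1500e-03 * 11200)
t = 1.6316e-06 m = 1631.6 nm

1631.6


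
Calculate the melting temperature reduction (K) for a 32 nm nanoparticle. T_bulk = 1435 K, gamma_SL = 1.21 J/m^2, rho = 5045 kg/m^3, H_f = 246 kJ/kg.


Radius R = 32/2 = 16 nm = 1.6e-08 m
Convert H_f = 246 kJ/kg = 246000 J/kg
dT = 2 * gamma_SL * T_bulk / (rho * H_f * R)
dT = 2 * 1.21 * 1435 / (5045 * 246000 * 1.6e-08)
dT = 174.9 K

174.9


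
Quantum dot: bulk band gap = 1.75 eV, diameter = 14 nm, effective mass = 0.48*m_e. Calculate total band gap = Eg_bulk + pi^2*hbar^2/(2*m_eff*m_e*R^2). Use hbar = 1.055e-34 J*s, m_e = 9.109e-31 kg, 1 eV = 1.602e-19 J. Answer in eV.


Radius R = 14/2 nm = 7e-09 m
Confinement energy dE = pi^2 * hbar^2 / (2 * m_eff * m_e * R^2)
dE = pi^2 * (1.055e-34)^2 / (2 * 0.48 * 9.109e-31 * (7e-09)^2) J, divided by 1.602e-19 J/eV
dE = 0.016 eV
Total band gap = E_g(bulk) + dE = 1.75 + 0.016 = 1.766 eV

1.766


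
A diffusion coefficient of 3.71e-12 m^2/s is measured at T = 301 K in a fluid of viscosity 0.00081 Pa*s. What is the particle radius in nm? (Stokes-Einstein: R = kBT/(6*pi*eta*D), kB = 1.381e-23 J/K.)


Stokes-Einstein: R = kB*T / (6*pi*eta*D)
R = 1.381e-23 * 301 / (6 * pi * 0.00081 * 3.71e-12)
R = 7.33838e-08 m = 73.38 nm

73.38


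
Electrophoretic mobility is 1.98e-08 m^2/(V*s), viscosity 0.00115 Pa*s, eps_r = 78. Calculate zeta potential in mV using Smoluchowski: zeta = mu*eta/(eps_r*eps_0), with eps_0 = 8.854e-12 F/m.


Smoluchowski equation: zeta = mu * eta / (eps_r * eps_0)
zeta = 1.98e-08 * 0.00115 / (78 * 8.854e-12)
zeta = 0.032971 V = 32.97 mV

32.97


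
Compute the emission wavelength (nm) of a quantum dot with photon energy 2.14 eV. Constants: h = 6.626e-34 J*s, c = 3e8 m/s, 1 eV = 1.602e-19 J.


Convert energy: E = 2.14 eV = 2.14 * 1.602e-19 = 3.42828e-19 J
lambda = h*c / E = 6.626e-34 * 3e8 / 3.42828e-19
lambda = 5.79824e-07 m = 579.8 nm

579.8


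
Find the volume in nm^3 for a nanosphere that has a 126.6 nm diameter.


Radius r = 126.6/2 = 63.3 nm
Volume V = (4/3) * pi * r^3
V = (4/3) * pi * (63.3)^3
V = 1062428.57 nm^3

1062428.57


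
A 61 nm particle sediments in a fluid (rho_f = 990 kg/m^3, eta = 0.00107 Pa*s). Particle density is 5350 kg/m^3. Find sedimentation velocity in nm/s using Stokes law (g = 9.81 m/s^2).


Radius R = 61/2 nm = 3.05e-08 m
Density difference = 5350 - 990 = 4360 kg/m^3
v = 2 * R^2 * (rho_p - rho_f) * g / (9 * eta)
v = 2 * (3.05e-08)^2 * 4360 * 9.81 / (9 * 0.00107)
v = 8.2634e-09 m/s = 8.2634 nm/s

8.2634


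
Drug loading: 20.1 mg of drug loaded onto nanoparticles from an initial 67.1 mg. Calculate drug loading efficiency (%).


Drug loading efficiency = (drug loaded / drug initial) * 100
DLE = 20.1 / 67.1 * 100
DLE = 0.2996 * 100
DLE = 29.96%

29.96


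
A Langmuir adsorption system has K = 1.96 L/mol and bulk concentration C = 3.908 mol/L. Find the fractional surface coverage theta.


Langmuir isotherm: theta = K*C / (1 + K*C)
K*C = 1.96 * 3.908 = 7.65968
theta = 7.65968 / (1 + 7.65968) = 7.65968 / 8.65968
theta = 0.8845

0.8845


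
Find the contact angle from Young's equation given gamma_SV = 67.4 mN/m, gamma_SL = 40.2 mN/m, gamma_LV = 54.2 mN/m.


cos(theta) = (gamma_SV - gamma_SL) / gamma_LV
cos(theta) = (67.4 - 40.2) / 54.2
cos(theta) = 0.501845
theta = arccos(0.501845) = 59.88 degrees

59.88


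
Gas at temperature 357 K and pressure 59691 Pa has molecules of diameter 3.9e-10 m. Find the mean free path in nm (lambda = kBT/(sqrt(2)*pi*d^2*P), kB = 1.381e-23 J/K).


Mean free path: lambda = kB*T / (sqrt(2) * pi * d^2 * P)
lambda = 1.381e-23 * 357 / (sqrt(2) * pi * (3.9e-10)^2 * 59691)
lambda = 1.22225e-07 m
lambda = 122.22 nm

122.22


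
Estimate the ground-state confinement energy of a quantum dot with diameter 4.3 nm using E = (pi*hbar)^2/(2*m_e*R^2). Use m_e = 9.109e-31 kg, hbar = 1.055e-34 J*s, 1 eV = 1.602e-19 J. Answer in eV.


Radius R = 4.3/2 = 2.15 nm = 2.15e-09 m
E = (pi * 1.055e-34)^2 / (2 * 9.109e-31 * (2.15e-09)^2)
E(J) = 1.30445e-20
E = E(J) / 1.602e-19 = 0.0814 eV

0.0814


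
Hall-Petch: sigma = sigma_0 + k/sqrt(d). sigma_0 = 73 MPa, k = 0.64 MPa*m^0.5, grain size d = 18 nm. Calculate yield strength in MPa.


d = 18 nm = 1.8e-08 m
sqrt(d) = 0.0001341641
Hall-Petch contribution = k / sqrt(d) = 0.64 / 0.0001341641 = 4770.3 MPa
sigma = sigma_0 + k/sqrt(d) = 73 + 4770.3 = 4843.3 MPa

4843.3


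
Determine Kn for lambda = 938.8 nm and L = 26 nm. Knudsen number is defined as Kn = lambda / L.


Knudsen number Kn = lambda / L
Kn = 938.8 / 26
Kn = 36.1077

36.1077


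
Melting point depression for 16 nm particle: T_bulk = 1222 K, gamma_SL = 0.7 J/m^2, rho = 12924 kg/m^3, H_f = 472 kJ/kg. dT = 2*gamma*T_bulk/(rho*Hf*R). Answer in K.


Radius R = 16/2 = 8 nm = 8e-09 m
Convert H_f = 472 kJ/kg = 472000 J/kg
dT = 2 * gamma_SL * T_bulk / (rho * H_f * R)
dT = 2 * 0.7 * 1222 / (12924 * 472000 * 8e-09)
dT = 35.1 K

35.1


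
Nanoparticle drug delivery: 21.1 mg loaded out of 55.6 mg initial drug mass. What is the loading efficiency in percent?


Drug loading efficiency = (drug loaded / drug initial) * 100
DLE = 21.1 / 55.6 * 100
DLE = 0.3795 * 100
DLE = 37.95%

37.95


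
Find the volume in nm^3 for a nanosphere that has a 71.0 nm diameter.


Radius r = 71.0/2 = 35.5 nm
Volume V = (4/3) * pi * r^3
V = (4/3) * pi * (35.5)^3
V = 187401.76 nm^3

187401.76


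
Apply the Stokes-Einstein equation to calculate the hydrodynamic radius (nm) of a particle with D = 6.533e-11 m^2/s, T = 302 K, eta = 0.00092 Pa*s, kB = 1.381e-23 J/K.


Stokes-Einstein: R = kB*T / (6*pi*eta*D)
R = 1.381e-23 * 302 / (6 * pi * 0.00092 * 6.533e-11)
R = 3.68128e-09 m = 3.68 nm

3.68


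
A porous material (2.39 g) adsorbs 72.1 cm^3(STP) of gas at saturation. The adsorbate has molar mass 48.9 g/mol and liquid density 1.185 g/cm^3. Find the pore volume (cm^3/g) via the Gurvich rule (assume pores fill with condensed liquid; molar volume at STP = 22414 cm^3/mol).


Moles adsorbed n = V_ads / 22414 = 72.1 / 22414 = 3.216740e-03 mol
Liquid volume V_liq = n * M / rho_liq = 3.216740e-03 * 48.9 / 1.185 = 0.13274 cm^3
Specific pore volume V_pore = V_liq / m_sample = 0.13274 / 2.39
V_pore = 0.0555 cm^3/g

0.0555


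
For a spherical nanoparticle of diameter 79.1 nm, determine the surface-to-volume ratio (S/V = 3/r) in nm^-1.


Radius r = 79.1/2 = 39.55 nm
S/V = 3 / r = 3 / 39.55
S/V = 0.0759 nm^-1

0.0759


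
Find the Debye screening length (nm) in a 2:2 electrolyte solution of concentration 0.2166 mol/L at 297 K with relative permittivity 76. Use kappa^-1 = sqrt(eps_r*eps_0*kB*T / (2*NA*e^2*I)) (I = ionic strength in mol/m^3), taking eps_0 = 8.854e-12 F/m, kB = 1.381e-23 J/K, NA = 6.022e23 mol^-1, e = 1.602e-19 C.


Ionic strength I = 0.2166 * 2^2 * 1000 = 866.4 mol/m^3
kappa^-1 = sqrt(76 * 8.854e-12 * 1.381e-23 * 297 / (2 * 6.022e23 * (1.602e-19)^2 * 866.4))
kappa^-1 = 0.321 nm

0.321


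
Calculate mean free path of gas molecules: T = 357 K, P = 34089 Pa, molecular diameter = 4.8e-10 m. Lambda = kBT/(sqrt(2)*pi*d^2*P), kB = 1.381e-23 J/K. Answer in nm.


Mean free path: lambda = kB*T / (sqrt(2) * pi * d^2 * P)
lambda = 1.381e-23 * 357 / (sqrt(2) * pi * (4.8e-10)^2 * 34089)
lambda = 1.41286e-07 m
lambda = 141.29 nm

141.29


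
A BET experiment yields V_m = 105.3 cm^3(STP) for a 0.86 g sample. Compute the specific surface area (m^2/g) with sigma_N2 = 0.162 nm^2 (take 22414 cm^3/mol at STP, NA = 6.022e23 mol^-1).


Number of moles in monolayer = V_m / 22414 = 105.3 / 22414 = 0.00469796
Number of molecules = moles * NA = 0.00469796 * 6.022e23
SA = molecules * sigma / mass
SA = (105.3 / 22414) * 6.022e23 * 0.162e-18 / 0.86
SA = 532.9 m^2/g

532.9
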